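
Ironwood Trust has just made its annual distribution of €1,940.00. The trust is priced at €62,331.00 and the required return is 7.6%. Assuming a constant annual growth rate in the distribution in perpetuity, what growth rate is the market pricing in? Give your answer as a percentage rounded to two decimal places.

P = D₀(1+g)/(r−g) ⇒ P(r−g) = D₀(1+g) ⇒ g(P+D₀) = P·r − D₀
g = (P·r − D₀)/(P + D₀) = (€62,331.00×0.076 − €1,940.00) / (€62,331.00 + €1,940.00) = 0.043521

4.35%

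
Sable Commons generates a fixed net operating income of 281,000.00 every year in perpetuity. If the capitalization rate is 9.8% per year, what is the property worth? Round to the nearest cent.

2867346.94

Level perpetuity: PV = C / r = 281,000.00 / 0.098 = 2,867,346.94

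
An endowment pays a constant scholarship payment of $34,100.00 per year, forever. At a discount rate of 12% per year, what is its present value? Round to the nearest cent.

Level perpetuity: PV = C / r = $34,100.00 / 0.12 = $284,166.67

$284166.67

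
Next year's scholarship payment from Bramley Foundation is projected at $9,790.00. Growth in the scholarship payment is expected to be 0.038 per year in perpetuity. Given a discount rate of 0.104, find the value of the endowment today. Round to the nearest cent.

$148333.33

Growing perpetuity: P = D₁ / (r − g) = $9,790.0000 / (0.104 − 0.038) = $148,333.33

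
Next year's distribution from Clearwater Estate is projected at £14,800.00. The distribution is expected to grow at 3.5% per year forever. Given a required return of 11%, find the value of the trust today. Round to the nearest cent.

Growing perpetuity: P = D₁ / (r − g) = £14,800.0000 / (0.11 − 0.035) = £197,333.33

£197333.33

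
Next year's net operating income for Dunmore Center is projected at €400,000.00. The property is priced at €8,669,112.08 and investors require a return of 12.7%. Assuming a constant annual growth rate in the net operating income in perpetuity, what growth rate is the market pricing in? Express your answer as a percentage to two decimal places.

8.09%

P = D₁/(r−g) ⇒ g = r − D₁/P = 0.127 − €400,000.00/€8,669,112.08 = 0.080859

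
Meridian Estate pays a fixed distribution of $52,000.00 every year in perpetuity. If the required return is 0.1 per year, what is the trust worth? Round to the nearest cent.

$520000.00

Level perpetuity: PV = C / r = $52,000.00 / 0.1 = $520,000.00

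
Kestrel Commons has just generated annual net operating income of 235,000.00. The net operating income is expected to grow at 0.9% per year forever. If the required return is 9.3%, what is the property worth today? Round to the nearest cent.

D₁ = D₀ × (1 + g) = 235,000.00 × 1.009 = 237,115.0000
Growing perpetuity: P = D₁ / (r − g) = 237,115.0000 / (0.093 − 0.009) = 2,822,797.62

2822797.62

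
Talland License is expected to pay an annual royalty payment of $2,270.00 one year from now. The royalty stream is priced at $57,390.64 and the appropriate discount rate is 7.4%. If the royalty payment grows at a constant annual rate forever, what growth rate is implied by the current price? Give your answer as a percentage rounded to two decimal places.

3.44%

P = D₁/(r−g) ⇒ g = r − D₁/P = 0.074 − $2,270.00/$57,390.64 = 0.034447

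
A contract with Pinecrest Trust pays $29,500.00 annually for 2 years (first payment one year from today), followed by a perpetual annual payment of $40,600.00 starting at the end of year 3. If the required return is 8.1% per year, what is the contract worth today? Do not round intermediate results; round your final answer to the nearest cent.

$481467.44

PV of 2-year annuity: $29,500.00 × [1 − (1+0.081)^−2] / 0.081 = 52534.27078
Perpetuity value at year 2: $40,600.00 / 0.081 = 501234.56790
PV of perpetuity: 501234.56790 / (1+0.081)^2 = 428933.16472
Total PV = 52534.27078 + 428933.16472 = 481467.43551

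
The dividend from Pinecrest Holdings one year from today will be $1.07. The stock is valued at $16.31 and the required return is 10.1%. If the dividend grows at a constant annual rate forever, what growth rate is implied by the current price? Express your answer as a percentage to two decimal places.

3.54%

P = D₁/(r−g) ⇒ g = r − D₁/P = 0.101 − $1.07/$16.31 = 0.035396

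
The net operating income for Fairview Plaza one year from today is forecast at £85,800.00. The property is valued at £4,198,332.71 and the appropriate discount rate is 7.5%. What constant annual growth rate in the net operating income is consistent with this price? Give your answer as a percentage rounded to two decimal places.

5.46%

P = D₁/(r−g) ⇒ g = r − D₁/P = 0.075 − £85,800.00/£4,198,332.71 = 0.054563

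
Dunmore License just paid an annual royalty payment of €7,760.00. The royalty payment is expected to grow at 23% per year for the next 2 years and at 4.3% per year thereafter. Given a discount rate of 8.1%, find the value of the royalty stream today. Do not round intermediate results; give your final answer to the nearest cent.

D_1 = 9544.80000
D_2 = 11740.10400
Terminal value at year 2: TV = D_2×(1+g_2)/(r−g_2) = 12244.92847/0.038 = 322234.95979
P_0 = D_1/(1+r)^1 + D_2/(1+r)^2 + TV/(1+r)^2
    = 8829.60222 + 10046.63342 + 275753.64897 = 294629.88461

€294629.88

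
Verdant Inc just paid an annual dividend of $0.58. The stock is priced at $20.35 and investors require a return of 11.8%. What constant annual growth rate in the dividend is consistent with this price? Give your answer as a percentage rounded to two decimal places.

P = D₀(1+g)/(r−g) ⇒ P(r−g) = D₀(1+g) ⇒ g(P+D₀) = P·r − D₀
g = (P·r − D₀)/(P + D₀) = ($20.35×0.118 − $0.58) / ($20.35 + $0.58) = 0.087019

8.70%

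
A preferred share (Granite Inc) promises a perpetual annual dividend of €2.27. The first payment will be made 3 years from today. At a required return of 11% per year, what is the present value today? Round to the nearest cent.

€16.75

Value at end of year 2: C / r = €2.27 / 0.11 = €20.6364
Discount to today: PV = €20.6364 / (1 + 0.11)^2 = €20.6364 / 1.232100 = €16.75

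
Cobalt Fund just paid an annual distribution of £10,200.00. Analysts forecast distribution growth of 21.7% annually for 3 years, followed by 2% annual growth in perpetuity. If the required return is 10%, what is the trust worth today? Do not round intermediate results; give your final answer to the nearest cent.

D_1 = 12413.40000
D_2 = 15107.10780
D_3 = 18385.35019
Terminal value at year 3: TV = D_3×(1+g_2)/(r−g_2) = 18753.05720/0.08 = 234413.21496
P_0 = D_1/(1+r)^1 + D_2/(1+r)^2 + D_3/(1+r)^3 + TV/(1+r)^3
    = 11284.90909 + 12485.21306 + 13813.18572 + 176118.11792 = 213701.42579

£213701.43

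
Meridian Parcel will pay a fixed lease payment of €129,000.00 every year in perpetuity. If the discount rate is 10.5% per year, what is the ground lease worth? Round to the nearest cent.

€1228571.43

Level perpetuity: PV = C / r = €129,000.00 / 0.105 = €1,228,571.43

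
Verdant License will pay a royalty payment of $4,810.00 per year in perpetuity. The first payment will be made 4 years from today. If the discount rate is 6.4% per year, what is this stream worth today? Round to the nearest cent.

Value at end of year 3: C / r = $4,810.00 / 0.064 = $75,156.2500
Discount to today: PV = $75,156.2500 / (1 + 0.064)^3 = $75,156.2500 / 1.204550 = $62,393.63

$62393.63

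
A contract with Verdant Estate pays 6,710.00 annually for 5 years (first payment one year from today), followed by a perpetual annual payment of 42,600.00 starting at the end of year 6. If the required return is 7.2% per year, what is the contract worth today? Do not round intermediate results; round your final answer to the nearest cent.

PV of 5-year annuity: 6,710.00 × [1 − (1+0.072)^−5] / 0.072 = 27365.62041
Perpetuity value at year 5: 42,600.00 / 0.072 = 591666.66667
PV of perpetuity: 591666.66667 / (1+0.072)^5 = 417929.64293
Total PV = 27365.62041 + 417929.64293 = 445295.26333

445295.26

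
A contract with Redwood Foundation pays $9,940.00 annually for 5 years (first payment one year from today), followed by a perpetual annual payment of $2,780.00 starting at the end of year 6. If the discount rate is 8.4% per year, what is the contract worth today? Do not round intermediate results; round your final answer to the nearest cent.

PV of 5-year annuity: $9,940.00 × [1 − (1+0.084)^−5] / 0.084 = 39272.62749
Perpetuity value at year 5: $2,780.00 / 0.084 = 33095.23810
PV of perpetuity: 33095.23810 / (1+0.084)^5 = 22111.54550
Total PV = 39272.62749 + 22111.54550 = 61384.17299

$61384.17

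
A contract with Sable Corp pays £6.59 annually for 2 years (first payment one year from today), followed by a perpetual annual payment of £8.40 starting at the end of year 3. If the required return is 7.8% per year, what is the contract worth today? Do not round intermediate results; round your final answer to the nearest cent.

£104.46

PV of 2-year annuity: £6.59 × [1 − (1+0.078)^−2] / 0.078 = 11.78402
Perpetuity value at year 2: £8.40 / 0.078 = 107.69231
PV of perpetuity: 107.69231 / (1+0.078)^2 = 92.67171
Total PV = 11.78402 + 92.67171 = 104.45573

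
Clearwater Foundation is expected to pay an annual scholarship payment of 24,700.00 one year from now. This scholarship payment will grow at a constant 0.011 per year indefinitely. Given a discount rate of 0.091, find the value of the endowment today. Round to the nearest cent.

308750.00

Growing perpetuity: P = D₁ / (r − g) = 24,700.0000 / (0.091 − 0.011) = 308,750.00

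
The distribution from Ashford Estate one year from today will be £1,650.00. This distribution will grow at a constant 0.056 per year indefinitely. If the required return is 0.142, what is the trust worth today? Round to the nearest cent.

Growing perpetuity: P = D₁ / (r − g) = £1,650.0000 / (0.142 − 0.056) = £19,186.05

£19186.05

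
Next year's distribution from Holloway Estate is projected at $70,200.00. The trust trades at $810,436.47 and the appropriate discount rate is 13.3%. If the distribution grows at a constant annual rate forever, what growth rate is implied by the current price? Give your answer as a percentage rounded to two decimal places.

P = D₁/(r−g) ⇒ g = r − D₁/P = 0.133 − $70,200.00/$810,436.47 = 0.046380

4.64%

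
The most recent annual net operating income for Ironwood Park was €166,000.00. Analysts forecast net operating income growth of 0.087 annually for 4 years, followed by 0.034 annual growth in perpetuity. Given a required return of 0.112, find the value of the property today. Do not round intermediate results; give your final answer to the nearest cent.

D_1 = 180442.00000
D_2 = 196140.45400
D_3 = 213204.67350
D_4 = 231753.48009
Terminal value at year 4: TV = D_4×(1+g_2)/(r−g_2) = 239633.09842/0.078 = 3072219.21045
P_0 = D_1/(1+r)^1 + D_2/(1+r)^2 + D_3/(1+r)^3 + D_4/(1+r)^4 + TV/(1+r)^4
    = 162267.98561 + 158619.87442 + 155053.78013 + 151567.85881 + 2009245.71806 = 2636755.21703

€2636755.22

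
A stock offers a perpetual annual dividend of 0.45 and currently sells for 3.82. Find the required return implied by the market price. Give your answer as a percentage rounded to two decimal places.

11.78%

P = C/r ⇒ r = C/P = 0.45/3.82 = 0.117801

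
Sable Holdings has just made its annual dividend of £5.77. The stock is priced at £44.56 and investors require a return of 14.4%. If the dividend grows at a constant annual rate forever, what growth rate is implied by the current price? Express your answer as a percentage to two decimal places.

P = D₀(1+g)/(r−g) ⇒ P(r−g) = D₀(1+g) ⇒ g(P+D₀) = P·r − D₀
g = (P·r − D₀)/(P + D₀) = (£44.56×0.144 − £5.77) / (£44.56 + £5.77) = 0.012848

1.28%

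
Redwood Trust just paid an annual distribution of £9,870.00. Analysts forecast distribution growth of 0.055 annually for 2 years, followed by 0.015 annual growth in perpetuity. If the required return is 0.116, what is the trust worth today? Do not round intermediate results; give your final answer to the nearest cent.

D_1 = 10412.85000
D_2 = 10985.55675
Terminal value at year 2: TV = D_2×(1+g_2)/(r−g_2) = 11150.34010/0.101 = 110399.40694
P_0 = D_1/(1+r)^1 + D_2/(1+r)^2 + TV/(1+r)^2
    = 9330.51075 + 8820.50972 + 88641.75607 = 106792.77654

£106792.78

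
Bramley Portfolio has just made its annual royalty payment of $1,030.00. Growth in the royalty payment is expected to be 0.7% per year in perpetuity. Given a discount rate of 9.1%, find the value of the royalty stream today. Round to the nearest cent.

$12347.74

D₁ = D₀ × (1 + g) = $1,030.00 × 1.007 = $1,037.2100
Growing perpetuity: P = D₁ / (r − g) = $1,037.2100 / (0.091 − 0.007) = $12,347.74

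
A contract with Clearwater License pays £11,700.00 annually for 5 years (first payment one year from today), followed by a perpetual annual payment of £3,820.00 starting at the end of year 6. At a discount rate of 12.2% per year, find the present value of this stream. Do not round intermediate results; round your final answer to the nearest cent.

£59576.93

PV of 5-year annuity: £11,700.00 × [1 − (1+0.122)^−5] / 0.122 = 41967.74917
Perpetuity value at year 5: £3,820.00 / 0.122 = 31311.47541
PV of perpetuity: 31311.47541 / (1+0.122)^5 = 17609.18466
Total PV = 41967.74917 + 17609.18466 = 59576.93382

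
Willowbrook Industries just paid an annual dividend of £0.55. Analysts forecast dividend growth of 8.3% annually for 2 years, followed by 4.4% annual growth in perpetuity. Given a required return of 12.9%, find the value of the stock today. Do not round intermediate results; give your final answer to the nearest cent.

£7.25

D_1 = 0.59565
D_2 = 0.64509
Terminal value at year 2: TV = D_2×(1+g_2)/(r−g_2) = 0.67347/0.085 = 7.92321
P_0 = D_1/(1+r)^1 + D_2/(1+r)^2 + TV/(1+r)^2
    = 0.52759 + 0.50609 + 6.21603 = 7.24972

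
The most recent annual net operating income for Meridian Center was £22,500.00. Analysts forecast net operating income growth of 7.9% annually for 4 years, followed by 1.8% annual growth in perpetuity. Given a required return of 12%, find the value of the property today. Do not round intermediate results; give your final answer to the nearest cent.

£275498.33

D_1 = 24277.50000
D_2 = 26195.42250
D_3 = 28264.86088
D_4 = 30497.78489
Terminal value at year 4: TV = D_4×(1+g_2)/(r−g_2) = 31046.74501/0.102 = 304379.85309
P_0 = D_1/(1+r)^1 + D_2/(1+r)^2 + D_3/(1+r)^3 + D_4/(1+r)^4 + TV/(1+r)^4
    = 21676.33929 + 20882.83044 + 20118.36968 + 19381.89365 + 193438.89934 = 275498.33239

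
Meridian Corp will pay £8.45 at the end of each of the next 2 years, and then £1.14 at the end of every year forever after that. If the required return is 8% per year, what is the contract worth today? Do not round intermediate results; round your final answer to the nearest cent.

PV of 2-year annuity: £8.45 × [1 − (1+0.08)^−2] / 0.08 = 15.06859
Perpetuity value at year 2: £1.14 / 0.08 = 14.25000
PV of perpetuity: 14.25000 / (1+0.08)^2 = 12.21708
Total PV = 15.06859 + 12.21708 = 27.28567

£27.29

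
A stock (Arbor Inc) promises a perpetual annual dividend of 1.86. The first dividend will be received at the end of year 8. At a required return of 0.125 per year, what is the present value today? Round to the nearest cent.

6.52

Value at end of year 7: C / r = 1.86 / 0.125 = 14.8800
Discount to today: PV = 14.8800 / (1 + 0.125)^7 = 14.8800 / 2.280697 = 6.52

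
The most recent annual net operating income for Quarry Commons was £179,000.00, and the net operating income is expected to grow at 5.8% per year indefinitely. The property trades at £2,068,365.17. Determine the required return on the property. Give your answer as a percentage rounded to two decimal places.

14.96%

D₁ = £179,000.00 × 1.058 = £189,382.0000
P = D₁/(r − g) ⇒ r = D₁/P + g = £189,382.0000/£2,068,365.17 + 0.058 = 0.091561 + 0.058 = 0.149561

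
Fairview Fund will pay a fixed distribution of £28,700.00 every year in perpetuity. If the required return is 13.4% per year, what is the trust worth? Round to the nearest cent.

Level perpetuity: PV = C / r = £28,700.00 / 0.134 = £214,179.10

£214179.10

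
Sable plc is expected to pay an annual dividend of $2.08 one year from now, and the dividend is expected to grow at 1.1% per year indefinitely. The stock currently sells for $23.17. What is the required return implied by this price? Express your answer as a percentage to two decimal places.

P = D₁/(r − g) ⇒ r = D₁/P + g = $2.0800/$23.17 + 0.011 = 0.089771 + 0.011 = 0.100771

10.08%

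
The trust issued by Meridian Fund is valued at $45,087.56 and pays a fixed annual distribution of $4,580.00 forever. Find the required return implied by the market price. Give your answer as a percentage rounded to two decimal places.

P = C/r ⇒ r = C/P = $4,580.00/$45,087.56 = 0.101580

10.16%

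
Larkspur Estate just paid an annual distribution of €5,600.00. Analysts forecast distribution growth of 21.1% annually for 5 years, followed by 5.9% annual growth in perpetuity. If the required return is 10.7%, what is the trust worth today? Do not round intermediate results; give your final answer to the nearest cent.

€230516.78

D_1 = 6781.60000
D_2 = 8212.51760
D_3 = 9945.35881
D_4 = 12043.82952
D_5 = 14585.07755
Terminal value at year 5: TV = D_5×(1+g_2)/(r−g_2) = 15445.59713/0.048 = 321783.27351
P_0 = D_1/(1+r)^1 + D_2/(1+r)^2 + D_3/(1+r)^3 + D_4/(1+r)^4 + D_5/(1+r)^5 + TV/(1+r)^5
    = 6126.10659 + 6701.63964 + 7331.24265 + 8019.99534 + 8773.45471 + 193564.34445 = 230516.78338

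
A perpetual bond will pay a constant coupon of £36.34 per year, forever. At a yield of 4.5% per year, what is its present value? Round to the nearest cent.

Level perpetuity: PV = C / r = £36.34 / 0.045 = £807.56

£807.56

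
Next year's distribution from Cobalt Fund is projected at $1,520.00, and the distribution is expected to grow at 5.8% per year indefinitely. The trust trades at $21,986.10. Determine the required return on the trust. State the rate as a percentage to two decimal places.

12.71%

P = D₁/(r − g) ⇒ r = D₁/P + g = $1,520.0000/$21,986.10 + 0.058 = 0.069135 + 0.058 = 0.127135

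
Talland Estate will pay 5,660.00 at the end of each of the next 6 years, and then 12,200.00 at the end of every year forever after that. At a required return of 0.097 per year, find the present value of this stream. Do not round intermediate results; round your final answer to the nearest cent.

97037.62

PV of 6-year annuity: 5,660.00 × [1 − (1+0.097)^−6] / 0.097 = 24869.01354
Perpetuity value at year 6: 12,200.00 / 0.097 = 125773.19588
PV of perpetuity: 125773.19588 / (1+0.097)^6 = 72168.60839
Total PV = 24869.01354 + 72168.60839 = 97037.62193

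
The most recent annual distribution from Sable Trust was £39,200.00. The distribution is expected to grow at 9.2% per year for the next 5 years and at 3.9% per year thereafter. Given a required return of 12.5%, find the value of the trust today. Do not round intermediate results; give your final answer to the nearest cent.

£587499.84

D_1 = 42806.40000
D_2 = 46744.58880
D_3 = 51045.09097
D_4 = 55741.23934
D_5 = 60869.43336
Terminal value at year 5: TV = D_5×(1+g_2)/(r−g_2) = 63243.34126/0.086 = 735387.68906
P_0 = D_1/(1+r)^1 + D_2/(1+r)^2 + D_3/(1+r)^3 + D_4/(1+r)^4 + D_5/(1+r)^5 + TV/(1+r)^5
    = 38050.13333 + 36933.99609 + 35850.59887 + 34798.98130 + 33778.21119 + 408087.92350 = 587499.84429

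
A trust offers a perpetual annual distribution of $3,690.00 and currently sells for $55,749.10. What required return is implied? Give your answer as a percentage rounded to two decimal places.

6.62%

P = C/r ⇒ r = C/P = $3,690.00/$55,749.10 = 0.066189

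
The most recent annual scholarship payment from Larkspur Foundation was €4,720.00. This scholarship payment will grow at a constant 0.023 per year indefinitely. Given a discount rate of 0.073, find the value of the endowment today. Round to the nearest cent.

€96571.20

D₁ = D₀ × (1 + g) = €4,720.00 × 1.023 = €4,828.5600
Growing perpetuity: P = D₁ / (r − g) = €4,828.5600 / (0.073 − 0.023) = €96,571.20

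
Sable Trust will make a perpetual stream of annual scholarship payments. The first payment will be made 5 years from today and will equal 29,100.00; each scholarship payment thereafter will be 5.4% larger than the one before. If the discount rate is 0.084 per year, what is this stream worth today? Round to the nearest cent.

702513.39

Value at end of year 4: C₁ / (r − g) = 29,100.00 / (0.084 − 0.054) = 970,000.0000
Discount to today: PV = 970,000.0000 / (1 + 0.084)^4 = 970,000.0000 / 1.380757 = 702,513.39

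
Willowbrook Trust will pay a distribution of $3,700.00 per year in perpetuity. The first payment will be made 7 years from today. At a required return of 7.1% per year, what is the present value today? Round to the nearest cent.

$34530.79

Value at end of year 6: C / r = $3,700.00 / 0.071 = $52,112.6761
Discount to today: PV = $52,112.6761 / (1 + 0.071)^6 = $52,112.6761 / 1.509165 = $34,530.79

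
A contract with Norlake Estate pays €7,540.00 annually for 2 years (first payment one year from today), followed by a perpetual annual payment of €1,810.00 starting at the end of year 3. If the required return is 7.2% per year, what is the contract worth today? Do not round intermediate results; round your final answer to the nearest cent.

€35470.18

PV of 2-year annuity: €7,540.00 × [1 − (1+0.072)^−2] / 0.072 = 13594.75941
Perpetuity value at year 2: €1,810.00 / 0.072 = 25138.88889
PV of perpetuity: 25138.88889 / (1+0.072)^2 = 21875.42542
Total PV = 13594.75941 + 21875.42542 = 35470.18483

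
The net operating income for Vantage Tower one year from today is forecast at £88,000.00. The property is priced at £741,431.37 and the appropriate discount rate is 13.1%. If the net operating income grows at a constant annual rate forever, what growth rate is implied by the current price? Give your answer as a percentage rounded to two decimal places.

P = D₁/(r−g) ⇒ g = r − D₁/P = 0.131 − £88,000.00/£741,431.37 = 0.012311

1.23%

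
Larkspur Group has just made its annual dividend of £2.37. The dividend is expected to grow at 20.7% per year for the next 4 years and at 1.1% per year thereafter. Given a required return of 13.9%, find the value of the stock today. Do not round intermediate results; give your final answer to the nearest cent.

£34.59

D_1 = 2.86059
D_2 = 3.45273
D_3 = 4.16745
D_4 = 5.03011
Terminal value at year 4: TV = D_4×(1+g_2)/(r−g_2) = 5.08544/0.128 = 39.73000
P_0 = D_1/(1+r)^1 + D_2/(1+r)^2 + D_3/(1+r)^3 + D_4/(1+r)^4 + TV/(1+r)^4
    = 2.51149 + 2.66143 + 2.82032 + 2.98870 + 23.60607 = 34.58802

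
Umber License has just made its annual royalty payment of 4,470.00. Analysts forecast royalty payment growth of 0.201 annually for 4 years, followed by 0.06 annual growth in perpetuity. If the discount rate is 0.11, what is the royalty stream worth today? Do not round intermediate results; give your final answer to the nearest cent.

151731.93

D_1 = 5368.47000
D_2 = 6447.53247
D_3 = 7743.48650
D_4 = 9299.92728
Terminal value at year 4: TV = D_4×(1+g_2)/(r−g_2) = 9857.92292/0.05 = 197158.45838
P_0 = D_1/(1+r)^1 + D_2/(1+r)^2 + D_3/(1+r)^3 + D_4/(1+r)^4 + TV/(1+r)^4
    = 4836.45946 + 5232.96199 + 5661.97059 + 6126.15016 + 129874.38335 = 151731.92555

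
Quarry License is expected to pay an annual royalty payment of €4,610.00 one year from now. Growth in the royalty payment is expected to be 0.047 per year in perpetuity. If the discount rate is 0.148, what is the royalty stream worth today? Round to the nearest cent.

€45643.56

Growing perpetuity: P = D₁ / (r − g) = €4,610.0000 / (0.148 − 0.047) = €45,643.56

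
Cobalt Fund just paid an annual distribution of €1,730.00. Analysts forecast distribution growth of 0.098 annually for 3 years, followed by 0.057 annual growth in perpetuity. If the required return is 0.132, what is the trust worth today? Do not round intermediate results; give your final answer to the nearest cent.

D_1 = 1899.54000
D_2 = 2085.69492
D_3 = 2290.09302
Terminal value at year 3: TV = D_3×(1+g_2)/(r−g_2) = 2420.62832/0.075 = 32275.04433
P_0 = D_1/(1+r)^1 + D_2/(1+r)^2 + D_3/(1+r)^3 + TV/(1+r)^3
    = 1678.03887 + 1627.63841 + 1578.75174 + 22249.87456 = 27134.30358

€27134.30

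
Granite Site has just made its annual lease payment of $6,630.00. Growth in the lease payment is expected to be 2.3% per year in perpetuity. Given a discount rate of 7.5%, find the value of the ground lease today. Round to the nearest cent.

D₁ = D₀ × (1 + g) = $6,630.00 × 1.023 = $6,782.4900
Growing perpetuity: P = D₁ / (r − g) = $6,782.4900 / (0.075 − 0.023) = $130,432.50

$130432.50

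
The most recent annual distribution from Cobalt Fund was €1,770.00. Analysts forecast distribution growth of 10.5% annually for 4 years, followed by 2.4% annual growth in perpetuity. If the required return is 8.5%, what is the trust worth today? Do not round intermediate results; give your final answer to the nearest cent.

€39377.25

D_1 = 1955.85000
D_2 = 2161.21425
D_3 = 2388.14175
D_4 = 2638.89663
Terminal value at year 4: TV = D_4×(1+g_2)/(r−g_2) = 2702.23015/0.061 = 44298.85490
P_0 = D_1/(1+r)^1 + D_2/(1+r)^2 + D_3/(1+r)^3 + D_4/(1+r)^4 + TV/(1+r)^4
    = 1802.62673 + 1835.85487 + 1869.69551 + 1904.15995 + 31964.91452 = 39377.25157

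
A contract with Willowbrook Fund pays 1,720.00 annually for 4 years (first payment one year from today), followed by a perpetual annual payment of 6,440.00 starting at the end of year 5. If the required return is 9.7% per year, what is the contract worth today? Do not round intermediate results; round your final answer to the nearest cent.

PV of 4-year annuity: 1,720.00 × [1 − (1+0.097)^−4] / 0.097 = 5487.76475
Perpetuity value at year 4: 6,440.00 / 0.097 = 66391.75258
PV of perpetuity: 66391.75258 / (1+0.097)^4 = 45844.54036
Total PV = 5487.76475 + 45844.54036 = 51332.30511

51332.31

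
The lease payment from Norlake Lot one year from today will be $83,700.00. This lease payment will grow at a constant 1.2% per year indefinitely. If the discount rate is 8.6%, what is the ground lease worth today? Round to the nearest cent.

Growing perpetuity: P = D₁ / (r − g) = $83,700.0000 / (0.086 − 0.012) = $1,131,081.08

$1131081.08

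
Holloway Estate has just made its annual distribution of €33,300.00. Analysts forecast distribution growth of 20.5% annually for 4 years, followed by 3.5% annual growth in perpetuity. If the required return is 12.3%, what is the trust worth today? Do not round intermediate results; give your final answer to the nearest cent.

€678552.15

D_1 = 40126.50000
D_2 = 48352.43250
D_3 = 58264.68116
D_4 = 70208.94080
Terminal value at year 4: TV = D_4×(1+g_2)/(r−g_2) = 72666.25373/0.088 = 825752.88328
P_0 = D_1/(1+r)^1 + D_2/(1+r)^2 + D_3/(1+r)^3 + D_4/(1+r)^4 + TV/(1+r)^4
    = 35731.52271 + 38340.59204 + 41140.17223 + 44144.17412 + 519195.68420 = 678552.14529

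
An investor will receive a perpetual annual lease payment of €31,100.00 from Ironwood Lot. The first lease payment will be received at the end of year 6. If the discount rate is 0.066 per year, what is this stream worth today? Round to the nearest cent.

€342318.55

Value at end of year 5: C / r = €31,100.00 / 0.066 = €471,212.1212
Discount to today: PV = €471,212.1212 / (1 + 0.066)^5 = €471,212.1212 / 1.376531 = €342,318.55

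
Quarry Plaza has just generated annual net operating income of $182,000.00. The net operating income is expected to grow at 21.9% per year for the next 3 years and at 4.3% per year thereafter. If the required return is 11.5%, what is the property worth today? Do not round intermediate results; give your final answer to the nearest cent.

$4099498.49

D_1 = 221858.00000
D_2 = 270444.90200
D_3 = 329672.33554
Terminal value at year 3: TV = D_3×(1+g_2)/(r−g_2) = 343848.24597/0.072 = 4775670.08286
P_0 = D_1/(1+r)^1 + D_2/(1+r)^2 + D_3/(1+r)^3 + TV/(1+r)^3
    = 198975.78475 + 217534.96109 + 237825.21755 + 3445162.52645 = 4099498.48984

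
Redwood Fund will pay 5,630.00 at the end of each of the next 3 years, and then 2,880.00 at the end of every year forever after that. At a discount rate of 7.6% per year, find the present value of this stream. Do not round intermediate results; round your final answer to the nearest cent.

PV of 3-year annuity: 5,630.00 × [1 − (1+0.076)^−3] / 0.076 = 14614.41765
Perpetuity value at year 3: 2,880.00 / 0.076 = 37894.73684
PV of perpetuity: 37894.73684 / (1+0.076)^3 = 30418.80028
Total PV = 14614.41765 + 30418.80028 = 45033.21793

45033.22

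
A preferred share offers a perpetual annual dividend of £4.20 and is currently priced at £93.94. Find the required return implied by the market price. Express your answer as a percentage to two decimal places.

P = C/r ⇒ r = C/P = £4.20/£93.94 = 0.044709

4.47%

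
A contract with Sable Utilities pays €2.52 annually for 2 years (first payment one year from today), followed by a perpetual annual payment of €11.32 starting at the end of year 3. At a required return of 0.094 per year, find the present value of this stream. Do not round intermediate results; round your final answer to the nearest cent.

PV of 2-year annuity: €2.52 × [1 − (1+0.094)^−2] / 0.094 = 4.40903
Perpetuity value at year 2: €11.32 / 0.094 = 120.42553
PV of perpetuity: 120.42553 / (1+0.094)^2 = 100.61991
Total PV = 4.40903 + 100.61991 = 105.02894

€105.03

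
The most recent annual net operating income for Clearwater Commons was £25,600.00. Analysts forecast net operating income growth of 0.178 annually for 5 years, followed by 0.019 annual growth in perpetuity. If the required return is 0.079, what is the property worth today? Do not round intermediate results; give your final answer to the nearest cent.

D_1 = 30156.80000
D_2 = 35524.71040
D_3 = 41848.10885
D_4 = 49297.07223
D_5 = 58071.95108
Terminal value at year 5: TV = D_5×(1+g_2)/(r−g_2) = 59175.31815/0.06 = 986255.30256
P_0 = D_1/(1+r)^1 + D_2/(1+r)^2 + D_3/(1+r)^3 + D_4/(1+r)^4 + D_5/(1+r)^5 + TV/(1+r)^5
    = 27948.84152 + 30513.19306 + 33312.82801 + 36369.33401 + 39706.27939 + 674344.97833 = 842195.45432

£842195.45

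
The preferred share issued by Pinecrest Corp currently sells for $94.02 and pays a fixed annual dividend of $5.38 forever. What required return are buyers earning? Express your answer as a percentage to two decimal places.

P = C/r ⇒ r = C/P = $5.38/$94.02 = 0.057222

5.72%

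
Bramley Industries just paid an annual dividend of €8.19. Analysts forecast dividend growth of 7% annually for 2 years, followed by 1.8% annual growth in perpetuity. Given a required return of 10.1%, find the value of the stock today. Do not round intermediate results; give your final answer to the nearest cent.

D_1 = 8.76330
D_2 = 9.37673
Terminal value at year 2: TV = D_2×(1+g_2)/(r−g_2) = 9.54551/0.083 = 115.00617
P_0 = D_1/(1+r)^1 + D_2/(1+r)^2 + TV/(1+r)^2
    = 7.95940 + 7.73529 + 94.87385 = 110.56854

€110.57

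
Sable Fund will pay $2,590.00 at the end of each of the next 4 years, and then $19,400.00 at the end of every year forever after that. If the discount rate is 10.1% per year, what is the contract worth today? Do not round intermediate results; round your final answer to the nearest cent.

$138908.91

PV of 4-year annuity: $2,590.00 × [1 − (1+0.101)^−4] / 0.101 = 8192.21091
Perpetuity value at year 4: $19,400.00 / 0.101 = 192079.20792
PV of perpetuity: 192079.20792 / (1+0.101)^4 = 130716.70147
Total PV = 8192.21091 + 130716.70147 = 138908.91238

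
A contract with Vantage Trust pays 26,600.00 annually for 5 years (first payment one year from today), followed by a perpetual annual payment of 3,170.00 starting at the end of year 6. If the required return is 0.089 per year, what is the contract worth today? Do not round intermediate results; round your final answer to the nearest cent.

126989.46

PV of 5-year annuity: 26,600.00 × [1 − (1+0.089)^−5] / 0.089 = 103733.73972
Perpetuity value at year 5: 3,170.00 / 0.089 = 35617.97753
PV of perpetuity: 35617.97753 / (1+0.089)^5 = 23255.72358
Total PV = 103733.73972 + 23255.72358 = 126989.46331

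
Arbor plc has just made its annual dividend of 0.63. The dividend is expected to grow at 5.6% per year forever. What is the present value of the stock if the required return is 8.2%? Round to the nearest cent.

25.59

D₁ = D₀ × (1 + g) = 0.63 × 1.056 = 0.6653
Growing perpetuity: P = D₁ / (r − g) = 0.6653 / (0.082 − 0.056) = 25.59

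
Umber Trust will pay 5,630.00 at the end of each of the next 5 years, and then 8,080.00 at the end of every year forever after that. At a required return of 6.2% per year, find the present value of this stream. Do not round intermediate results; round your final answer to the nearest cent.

120058.20

PV of 5-year annuity: 5,630.00 × [1 − (1+0.062)^−5] / 0.062 = 23587.13055
Perpetuity value at year 5: 8,080.00 / 0.062 = 130322.58065
PV of perpetuity: 130322.58065 / (1+0.062)^5 = 96471.06824
Total PV = 23587.13055 + 96471.06824 = 120058.19879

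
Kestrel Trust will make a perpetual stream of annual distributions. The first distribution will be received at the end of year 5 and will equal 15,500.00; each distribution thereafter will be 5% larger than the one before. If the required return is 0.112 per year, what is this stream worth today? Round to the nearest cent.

163501.17

Value at end of year 4: C₁ / (r − g) = 15,500.00 / (0.112 − 0.05) = 250,000.0000
Discount to today: PV = 250,000.0000 / (1 + 0.112)^4 = 250,000.0000 / 1.529041 = 163,501.17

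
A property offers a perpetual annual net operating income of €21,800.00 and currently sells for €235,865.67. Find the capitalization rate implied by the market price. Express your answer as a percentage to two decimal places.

P = C/r ⇒ r = C/P = €21,800.00/€235,865.67 = 0.092425

9.24%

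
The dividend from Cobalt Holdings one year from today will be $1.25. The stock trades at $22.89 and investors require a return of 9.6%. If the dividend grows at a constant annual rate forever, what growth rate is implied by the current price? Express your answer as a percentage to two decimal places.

P = D₁/(r−g) ⇒ g = r − D₁/P = 0.096 − $1.25/$22.89 = 0.041391

4.14%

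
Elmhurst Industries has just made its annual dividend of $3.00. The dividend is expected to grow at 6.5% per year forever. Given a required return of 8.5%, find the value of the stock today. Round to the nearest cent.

$159.75

D₁ = D₀ × (1 + g) = $3.00 × 1.065 = $3.1950
Growing perpetuity: P = D₁ / (r − g) = $3.1950 / (0.085 − 0.065) = $159.75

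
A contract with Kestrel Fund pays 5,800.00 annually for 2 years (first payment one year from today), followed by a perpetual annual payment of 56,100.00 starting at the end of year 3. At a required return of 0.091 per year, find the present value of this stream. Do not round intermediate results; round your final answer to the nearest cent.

PV of 2-year annuity: 5,800.00 × [1 − (1+0.091)^−2] / 0.091 = 10189.02259
Perpetuity value at year 2: 56,100.00 / 0.091 = 616483.51648
PV of perpetuity: 616483.51648 / (1+0.091)^2 = 517931.07383
Total PV = 10189.02259 + 517931.07383 = 528120.09642

528120.10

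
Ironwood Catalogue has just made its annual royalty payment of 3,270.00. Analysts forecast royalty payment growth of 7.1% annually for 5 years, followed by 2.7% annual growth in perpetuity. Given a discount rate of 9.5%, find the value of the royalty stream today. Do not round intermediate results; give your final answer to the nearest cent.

D_1 = 3502.17000
D_2 = 3750.82407
D_3 = 4017.13258
D_4 = 4302.34899
D_5 = 4607.81577
Terminal value at year 5: TV = D_5×(1+g_2)/(r−g_2) = 4732.22680/0.068 = 69591.57053
P_0 = D_1/(1+r)^1 + D_2/(1+r)^2 + D_3/(1+r)^3 + D_4/(1+r)^4 + D_5/(1+r)^5 + TV/(1+r)^5
    = 3198.32877 + 3128.22841 + 3059.66450 + 2992.60336 + 2927.01205 + 44206.49087 = 59512.32797

59512.33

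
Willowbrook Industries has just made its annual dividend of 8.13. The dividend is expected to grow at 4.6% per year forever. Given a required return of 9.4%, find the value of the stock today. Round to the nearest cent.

177.17

D₁ = D₀ × (1 + g) = 8.13 × 1.046 = 8.5040
Growing perpetuity: P = D₁ / (r − g) = 8.5040 / (0.094 − 0.046) = 177.17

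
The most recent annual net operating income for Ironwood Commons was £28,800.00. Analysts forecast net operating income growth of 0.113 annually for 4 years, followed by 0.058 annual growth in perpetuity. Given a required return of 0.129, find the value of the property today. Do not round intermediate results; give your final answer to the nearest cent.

£516520.83

D_1 = 32054.40000
D_2 = 35676.54720
D_3 = 39707.99703
D_4 = 44195.00070
Terminal value at year 4: TV = D_4×(1+g_2)/(r−g_2) = 46758.31074/0.071 = 658567.75689
P_0 = D_1/(1+r)^1 + D_2/(1+r)^2 + D_3/(1+r)^3 + D_4/(1+r)^4 + TV/(1+r)^4
    = 28391.85120 + 27989.48661 + 27592.82426 + 27201.78335 + 405344.88435 = 516520.82977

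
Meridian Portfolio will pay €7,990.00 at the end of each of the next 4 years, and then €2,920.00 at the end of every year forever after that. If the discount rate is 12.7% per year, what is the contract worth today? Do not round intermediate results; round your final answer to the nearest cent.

PV of 4-year annuity: €7,990.00 × [1 − (1+0.127)^−4] / 0.127 = 23914.93152
Perpetuity value at year 4: €2,920.00 / 0.127 = 22992.12598
PV of perpetuity: 22992.12598 / (1+0.127)^4 = 14252.25113
Total PV = 23914.93152 + 14252.25113 = 38167.18266

€38167.18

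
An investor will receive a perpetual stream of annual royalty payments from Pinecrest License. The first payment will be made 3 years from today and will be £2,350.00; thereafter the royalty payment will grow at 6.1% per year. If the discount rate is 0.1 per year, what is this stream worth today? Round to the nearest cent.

£49798.69

Value at end of year 2: C₁ / (r − g) = £2,350.00 / (0.1 − 0.061) = £60,256.4103
Discount to today: PV = £60,256.4103 / (1 + 0.1)^2 = £60,256.4103 / 1.210000 = £49,798.69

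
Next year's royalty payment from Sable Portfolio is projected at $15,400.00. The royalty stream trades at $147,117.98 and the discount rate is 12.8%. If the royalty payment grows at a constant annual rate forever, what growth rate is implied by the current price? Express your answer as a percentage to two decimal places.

2.33%

P = D₁/(r−g) ⇒ g = r − D₁/P = 0.128 − $15,400.00/$147,117.98 = 0.023322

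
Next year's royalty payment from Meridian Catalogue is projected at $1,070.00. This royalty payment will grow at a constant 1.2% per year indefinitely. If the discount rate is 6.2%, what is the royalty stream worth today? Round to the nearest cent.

Growing perpetuity: P = D₁ / (r − g) = $1,070.0000 / (0.062 − 0.012) = $21,400.00

$21400.00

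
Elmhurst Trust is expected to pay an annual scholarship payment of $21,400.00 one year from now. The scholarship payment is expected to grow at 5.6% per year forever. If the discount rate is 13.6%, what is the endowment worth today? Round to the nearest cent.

$267500.00

Growing perpetuity: P = D₁ / (r − g) = $21,400.0000 / (0.136 − 0.056) = $267,500.00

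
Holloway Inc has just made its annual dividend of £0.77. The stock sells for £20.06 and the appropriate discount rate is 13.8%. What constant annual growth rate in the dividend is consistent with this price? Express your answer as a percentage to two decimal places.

P = D₀(1+g)/(r−g) ⇒ P(r−g) = D₀(1+g) ⇒ g(P+D₀) = P·r − D₀
g = (P·r − D₀)/(P + D₀) = (£20.06×0.138 − £0.77) / (£20.06 + £0.77) = 0.095933

9.59%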